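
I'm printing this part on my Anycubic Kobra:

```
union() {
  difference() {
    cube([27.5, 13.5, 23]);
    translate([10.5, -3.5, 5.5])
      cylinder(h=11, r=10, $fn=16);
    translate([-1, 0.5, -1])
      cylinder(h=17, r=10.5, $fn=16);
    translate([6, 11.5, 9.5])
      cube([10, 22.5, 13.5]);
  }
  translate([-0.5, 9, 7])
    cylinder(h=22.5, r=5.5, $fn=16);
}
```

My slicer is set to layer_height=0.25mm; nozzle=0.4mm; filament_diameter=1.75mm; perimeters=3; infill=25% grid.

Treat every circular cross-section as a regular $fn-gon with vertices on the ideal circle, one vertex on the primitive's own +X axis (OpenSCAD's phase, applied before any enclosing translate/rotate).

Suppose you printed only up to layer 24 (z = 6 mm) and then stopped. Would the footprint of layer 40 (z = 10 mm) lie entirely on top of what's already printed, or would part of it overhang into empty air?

Compare the two slices. At z = 6: the 27.5×13.5 cube contributes its full rectangle (area 371.25 mm²); the cylinder at (10.5, -3.5): section is a regular 16-gon, circumradius r=10 (area = (16/2)·10.000²·sin(360°/16) = 306.15 mm²); the r=10.5 cylinder at (-1, 0.5) gives a regular 16-gon of circumradius 10.5 (constant along its height) (area = (16/2)·10.500²·sin(360°/16) = 337.53 mm²); the cube at (6, 11.5) is not intersected at this z (z outside [9.5, 23]); Subtracting the remaining from the first: starting from the 27.5×13.5 cube (371.25 mm²), the r=10 cylinder at (10.5, -3.5) partially overlaps it — only the 85.51 mm² overlap (of its 306.15 mm²) is removed, clipping the outline; the r=10.5 cylinder at (-1, 0.5) partially overlaps it — only the 46.12 mm² overlap (of its 337.53 mm²) is removed, clipping the outline — area = 239.62 mm²; the cylinder at (-0.5, 9) is not intersected at this z (z outside [7, 29.5]); Taking the union: only the result so far is present, so the union is just that shape — area = 239.62 mm². At z = 10: the cube is present — its section is the full 27.5×13.5 rectangle (area 371.25 mm²); the cylinder at (10.5, -3.5): section is a regular 16-gon, circumradius r=10 (area = (16/2)·10.000²·sin(360°/16) = 306.15 mm²); the r=10.5 cylinder at (-1, 0.5) gives a regular 16-gon of circumradius 10.5 (constant along its height) (area = (16/2)·10.500²·sin(360°/16) = 337.53 mm²); the 10×22.5 cube at (6, 11.5) contributes its full rectangle (area 225.00 mm²); Taking the first minus the rest: starting from the 27.5×13.5 cube (371.25 mm²), the r=10 cylinder at (10.5, -3.5) partially overlaps it — only the 85.51 mm² overlap (of its 306.15 mm²) is removed, clipping the outline; the r=10.5 cylinder at (-1, 0.5) partially overlaps it — only the 46.12 mm² overlap (of its 337.53 mm²) is removed, clipping the outline; the 10×22.5 cube at (6, 11.5) partially overlaps it — only the 20.00 mm² overlap (of its 225.00 mm²) is removed, clipping the outline — area = 219.62 mm²; the r=5.5 cylinder at (-0.5, 9) contributes a regular 16-gon of circumradius 5.5 (area = (16/2)·5.500²·sin(360°/16) = 92.61 mm²); Taking the union: the regions partially overlap — summed areas 312.23 mm² minus the doubly-counted overlap 13.39 mm² gives 298.84 mm² — area = 298.84 mm². Checking containment: at z = 10 the cross-section extends beyond the z = 6 cross-section by about 79.22 mm².

part overhangs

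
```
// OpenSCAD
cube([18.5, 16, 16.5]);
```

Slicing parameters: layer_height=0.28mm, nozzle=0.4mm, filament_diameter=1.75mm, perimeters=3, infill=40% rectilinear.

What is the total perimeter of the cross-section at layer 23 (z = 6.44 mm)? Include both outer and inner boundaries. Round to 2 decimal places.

At z = 6.44 mm: the 18.5×16 cube contributes its full rectangle (perimeter 69.00 mm). Overall, the cross-section is a single solid region. Total boundary length (outer) = 69.00 mm.

69.00 mm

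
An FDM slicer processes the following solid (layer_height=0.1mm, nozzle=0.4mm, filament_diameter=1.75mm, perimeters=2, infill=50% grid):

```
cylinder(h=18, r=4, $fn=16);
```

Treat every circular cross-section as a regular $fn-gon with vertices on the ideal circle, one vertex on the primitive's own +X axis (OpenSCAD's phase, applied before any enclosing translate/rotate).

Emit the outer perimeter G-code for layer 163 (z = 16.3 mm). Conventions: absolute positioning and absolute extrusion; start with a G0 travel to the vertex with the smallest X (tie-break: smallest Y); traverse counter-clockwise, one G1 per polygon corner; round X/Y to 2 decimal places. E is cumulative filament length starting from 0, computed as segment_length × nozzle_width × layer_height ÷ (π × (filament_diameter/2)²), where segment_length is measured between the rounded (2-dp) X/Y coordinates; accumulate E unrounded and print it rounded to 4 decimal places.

At z = 16.3 mm: the r=4 cylinder contributes a regular 16-gon of circumradius 4. The outline is a single polygon with 16 vertices. Extrusion per mm of travel: 0.4 × 0.1 / (π × 0.875²) = 0.016630. Accumulating E over each segment gives final E = 0.4155.

G0 X-4.00 Y0.00 Z16.30
G1 X-3.70 Y-1.53 E0.0259
G1 X-2.83 Y-2.83 E0.0519
G1 X-1.53 Y-3.70 E0.0780
G1 X0.00 Y-4.00 E0.1039
G1 X1.53 Y-3.70 E0.1298
G1 X2.83 Y-2.83 E0.1558
G1 X3.70 Y-1.53 E0.1818
G1 X4.00 Y0.00 E0.2078
G1 X3.70 Y1.53 E0.2337
G1 X2.83 Y2.83 E0.2597
G1 X1.53 Y3.70 E0.2857
G1 X0.00 Y4.00 E0.3117
G1 X-1.53 Y3.70 E0.3376
G1 X-2.83 Y2.83 E0.3636
G1 X-3.70 Y1.53 E0.3896
G1 X-4.00 Y0.00 E0.4155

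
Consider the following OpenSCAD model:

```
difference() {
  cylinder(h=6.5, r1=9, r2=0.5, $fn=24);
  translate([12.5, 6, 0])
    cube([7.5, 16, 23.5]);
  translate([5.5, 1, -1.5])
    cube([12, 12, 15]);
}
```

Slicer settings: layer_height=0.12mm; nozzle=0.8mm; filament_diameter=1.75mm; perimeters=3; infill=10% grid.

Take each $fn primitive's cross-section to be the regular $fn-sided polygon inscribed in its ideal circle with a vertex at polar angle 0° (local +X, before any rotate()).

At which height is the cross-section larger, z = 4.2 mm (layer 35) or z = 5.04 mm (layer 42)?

layer 35 (z = 4.2 mm)

Layer 35 (z = 4.2): the cone: at t=0.646 of its height the radius interpolates to r₁+(r₂−r₁)t = 3.508, giving a regular 24-gon of that circumradius (area = (24/2)·3.508²·sin(360°/24) = 38.21 mm²); the cube at (12.5, 6) (footprint 7.5×16) is included at this height (area 120.00 mm²); the cube at (5.5, 1) is present — its section is the full 12×12 rectangle (area 144.00 mm²); After the difference (first − rest): starting from the cone (38.21 mm²), the 7.5×16 cube at (12.5, 6) misses the remaining region (no effect); the 12×12 cube at (5.5, 1) misses the remaining region (no effect) — area = 38.21 mm². So its area = 38.21 mm². Layer 42 (z = 5.04): the cone: at t=0.775 of its height the radius interpolates to r₁+(r₂−r₁)t = 2.409, giving a regular 24-gon of that circumradius (area = (24/2)·2.409²·sin(360°/24) = 18.03 mm²); the cube at (12.5, 6) is present — its section is the full 7.5×16 rectangle (area 120.00 mm²); the cube at (5.5, 1) is present — its section is the full 12×12 rectangle (area 144.00 mm²); Subtracting the remaining from the first: starting from the cone (18.03 mm²), the 7.5×16 cube at (12.5, 6) misses the remaining region (no effect); the 12×12 cube at (5.5, 1) misses the remaining region (no effect) — area = 18.03 mm². So its area = 18.03 mm². Layer 35 is larger (38.21 vs 18.03 mm²).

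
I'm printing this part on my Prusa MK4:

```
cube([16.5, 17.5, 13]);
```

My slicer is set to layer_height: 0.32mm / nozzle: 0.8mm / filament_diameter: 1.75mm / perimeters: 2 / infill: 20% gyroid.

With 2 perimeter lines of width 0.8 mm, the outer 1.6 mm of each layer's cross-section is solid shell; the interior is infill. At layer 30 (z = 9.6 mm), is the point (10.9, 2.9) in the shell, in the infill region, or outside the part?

infill

At z = 9.6 mm: the cube is present — its section is the full 16.5×17.5 rectangle. Overall, the cross-section is a single solid region. The nearest boundary edge runs (0.00, 0.00)→(16.50, 0.00); distance from the point to it = 2.90 mm. The point is inside the cross-section and 2.90 mm from the nearest boundary — more than the 1.6 mm shell width (2 × 0.8), so it's in the infill interior.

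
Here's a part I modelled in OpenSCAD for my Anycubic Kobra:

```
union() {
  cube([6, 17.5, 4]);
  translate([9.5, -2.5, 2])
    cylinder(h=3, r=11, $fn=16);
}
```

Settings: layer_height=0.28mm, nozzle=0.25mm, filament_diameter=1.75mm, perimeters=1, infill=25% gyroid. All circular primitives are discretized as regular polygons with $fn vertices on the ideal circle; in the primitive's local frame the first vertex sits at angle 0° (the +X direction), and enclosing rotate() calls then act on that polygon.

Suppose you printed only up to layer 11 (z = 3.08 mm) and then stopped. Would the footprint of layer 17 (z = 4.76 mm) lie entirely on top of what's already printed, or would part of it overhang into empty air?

entirely on top

Compare the two slices. At z = 3.08: the cube (footprint 6×17.5) is included at this height (area 105.00 mm²); the r=11 cylinder at (9.5, -2.5) contributes a regular 16-gon of circumradius 11 (area = (16/2)·11.000²·sin(360°/16) = 370.44 mm²); Taking the union: the regions partially overlap — summed areas 475.44 mm² minus the doubly-counted overlap 35.45 mm² gives 439.99 mm² — area = 439.99 mm². At z = 4.76: the cube does not reach this height (z outside [0, 4]); the r=11 cylinder at (9.5, -2.5) gives a regular 16-gon of circumradius 11 (constant along its height) (area = (16/2)·11.000²·sin(360°/16) = 370.44 mm²); Taking the union: only the r=11 cylinder at (9.5, -2.5) is present, so the union is just that shape — area = 370.44 mm². Checking containment: the cross-section at z = 4.76 is a subset of the cross-section at z = 3.08.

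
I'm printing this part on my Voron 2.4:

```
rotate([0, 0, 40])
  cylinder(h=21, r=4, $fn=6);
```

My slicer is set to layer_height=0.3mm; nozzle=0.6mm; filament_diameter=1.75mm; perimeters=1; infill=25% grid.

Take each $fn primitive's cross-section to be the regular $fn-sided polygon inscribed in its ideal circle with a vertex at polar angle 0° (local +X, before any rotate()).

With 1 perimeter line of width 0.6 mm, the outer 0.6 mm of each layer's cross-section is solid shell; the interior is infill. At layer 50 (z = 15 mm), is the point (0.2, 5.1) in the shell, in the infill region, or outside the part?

outside

At z = 15 mm: the cylinder: section is a regular 6-gon, circumradius r=4; (rotated 40° about Z; rotation is an isometry so areas/perimeters/island counts are preserved). Overall, the cross-section is a single solid region. Undo the 40° rotation: the query point maps to (3.431, 3.778) in the un-rotated model frame. The nearest boundary edge runs (4.00, 0.00)→(2.00, 3.46); distance from the point to it = 1.40 mm. The point is not inside any of the regions above, so it lies outside the cross-section (1.40 mm from the nearest boundary).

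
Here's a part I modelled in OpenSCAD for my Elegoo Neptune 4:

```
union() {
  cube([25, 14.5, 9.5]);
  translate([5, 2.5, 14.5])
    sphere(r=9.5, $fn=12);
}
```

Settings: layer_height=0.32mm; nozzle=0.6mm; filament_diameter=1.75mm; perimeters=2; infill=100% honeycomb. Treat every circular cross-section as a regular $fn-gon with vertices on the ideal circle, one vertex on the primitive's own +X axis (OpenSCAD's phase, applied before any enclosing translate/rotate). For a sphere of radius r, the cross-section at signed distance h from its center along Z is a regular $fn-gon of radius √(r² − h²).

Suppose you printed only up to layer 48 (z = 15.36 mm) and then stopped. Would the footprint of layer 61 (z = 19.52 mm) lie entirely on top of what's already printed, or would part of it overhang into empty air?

entirely on top

Compare the two slices. At z = 15.36: the cube does not reach this height (z outside [0, 9.5]); the r=9.5 sphere at (5, 2.5) contributes a regular 12-gon of circumradius √(9.5²−0.86²) = 9.461 (area = (12/2)·9.461²·sin(360°/12) = 268.53 mm²); Merging all regions: only the r=9.5 sphere at (5, 2.5) is present, so the union is just that shape — area = 268.53 mm². At z = 19.52: the cube does not reach this height (z outside [0, 9.5]); the r=9.5 sphere at (5, 2.5) contributes a regular 12-gon of circumradius √(9.5²−5.02²) = 8.065 (area = (12/2)·8.065²·sin(360°/12) = 195.15 mm²); Combining (union): only the r=9.5 sphere at (5, 2.5) is present, so the union is just that shape — area = 195.15 mm². Checking containment: the cross-section at z = 19.52 is a subset of the cross-section at z = 15.36.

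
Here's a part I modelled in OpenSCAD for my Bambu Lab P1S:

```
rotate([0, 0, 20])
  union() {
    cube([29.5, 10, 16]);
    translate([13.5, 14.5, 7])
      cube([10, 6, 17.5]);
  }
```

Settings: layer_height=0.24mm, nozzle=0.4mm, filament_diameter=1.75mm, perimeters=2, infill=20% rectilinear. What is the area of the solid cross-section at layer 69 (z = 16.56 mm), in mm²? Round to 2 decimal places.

At z = 16.56 mm: the cube does not reach this height (z outside [0, 16]); the cube at (13.5, 14.5) (footprint 10×6) is included at this height (area 60.00 mm²); Merging all regions: only the 10×6 cube at (13.5, 14.5) is present, so the union is just that shape — area = 60.00 mm²; (whole slice rotated 20° about Z — lengths, areas and connectivity unchanged). Overall, the cross-section is a single solid region. Net area = 60.00 mm².

60.00 mm²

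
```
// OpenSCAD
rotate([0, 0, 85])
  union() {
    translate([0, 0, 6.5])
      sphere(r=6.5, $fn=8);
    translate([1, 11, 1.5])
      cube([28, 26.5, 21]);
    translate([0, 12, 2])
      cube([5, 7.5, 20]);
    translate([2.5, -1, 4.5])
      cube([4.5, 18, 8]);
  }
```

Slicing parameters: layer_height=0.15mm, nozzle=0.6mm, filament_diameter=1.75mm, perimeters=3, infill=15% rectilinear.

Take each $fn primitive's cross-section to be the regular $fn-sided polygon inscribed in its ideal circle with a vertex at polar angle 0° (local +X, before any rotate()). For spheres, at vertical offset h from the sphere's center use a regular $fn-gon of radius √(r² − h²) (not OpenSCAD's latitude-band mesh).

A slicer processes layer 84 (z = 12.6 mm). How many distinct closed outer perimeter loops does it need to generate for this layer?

At z = 12.6 mm: the r=6.5 sphere contributes a regular 8-gon of circumradius √(6.5²−6.1²) = 2.245; the cube at (1, 11) is present — its section is the full 28×26.5 rectangle; the 5×7.5 cube at (0, 12) contributes its full rectangle; the cube at (2.5, -1) is absent (z outside [4.5, 12.5]); Taking the union: the regions partially overlap (shared area 30.00 mm²), so overlapping operands fuse into one piece — 2 connected regions; (whole slice rotated 85° about Z — lengths, areas and connectivity unchanged). The result has 2 disconnected regions.

2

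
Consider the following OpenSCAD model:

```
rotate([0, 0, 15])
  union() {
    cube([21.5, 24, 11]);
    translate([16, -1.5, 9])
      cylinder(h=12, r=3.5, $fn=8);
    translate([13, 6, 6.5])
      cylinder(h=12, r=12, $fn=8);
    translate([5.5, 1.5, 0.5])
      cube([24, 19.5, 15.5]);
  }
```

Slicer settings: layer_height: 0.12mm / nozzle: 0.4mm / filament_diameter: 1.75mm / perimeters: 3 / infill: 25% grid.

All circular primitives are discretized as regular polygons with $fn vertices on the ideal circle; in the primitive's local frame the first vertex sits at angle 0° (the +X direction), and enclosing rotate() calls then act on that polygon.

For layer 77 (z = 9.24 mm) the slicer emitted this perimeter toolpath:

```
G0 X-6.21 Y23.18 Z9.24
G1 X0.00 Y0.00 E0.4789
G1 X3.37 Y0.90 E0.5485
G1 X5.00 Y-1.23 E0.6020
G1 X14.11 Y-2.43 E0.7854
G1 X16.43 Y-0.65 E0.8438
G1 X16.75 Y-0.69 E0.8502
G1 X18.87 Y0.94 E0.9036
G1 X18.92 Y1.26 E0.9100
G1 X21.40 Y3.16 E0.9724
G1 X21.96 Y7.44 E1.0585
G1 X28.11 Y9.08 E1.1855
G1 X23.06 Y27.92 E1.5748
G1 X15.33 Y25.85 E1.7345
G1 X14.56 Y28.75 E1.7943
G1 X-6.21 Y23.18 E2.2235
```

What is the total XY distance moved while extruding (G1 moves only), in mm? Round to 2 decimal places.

Sum the Euclidean lengths of each G1 segment: total = 111.42 mm.

111.42 mm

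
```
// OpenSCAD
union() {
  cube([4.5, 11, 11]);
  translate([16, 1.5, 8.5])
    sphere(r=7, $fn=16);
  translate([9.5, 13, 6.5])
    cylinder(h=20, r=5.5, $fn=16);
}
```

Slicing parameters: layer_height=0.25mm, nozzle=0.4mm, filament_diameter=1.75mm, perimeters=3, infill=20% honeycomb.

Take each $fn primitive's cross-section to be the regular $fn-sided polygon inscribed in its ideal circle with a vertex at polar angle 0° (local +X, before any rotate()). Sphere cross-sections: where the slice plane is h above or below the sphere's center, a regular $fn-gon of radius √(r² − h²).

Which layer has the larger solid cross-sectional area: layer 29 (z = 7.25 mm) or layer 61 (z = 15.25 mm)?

Layer 29 (z = 7.25): the 4.5×11 cube contributes its full rectangle (area 49.50 mm²); the r=7 sphere at (16, 1.5) slices to a regular 16-gon of circumradius 6.887 (√(r²−h²) with h=1.25 from center) (area = (16/2)·6.887²·sin(360°/16) = 145.23 mm²); the r=5.5 cylinder at (9.5, 13) contributes a regular 16-gon of circumradius 5.5 (area = (16/2)·5.500²·sin(360°/16) = 92.61 mm²); Combining (union): the regions partially overlap — summed areas 287.34 mm² minus the doubly-counted overlap 0.01 mm² gives 287.32 mm² — area = 287.32 mm². So its area = 287.32 mm². Layer 61 (z = 15.25): the cube is absent (z outside [0, 11]); the r=7 sphere at (16, 1.5) slices to a regular 16-gon of circumradius 1.854 (√(r²−h²) with h=6.75 from center) (area = (16/2)·1.854²·sin(360°/16) = 10.52 mm²); the r=5.5 cylinder at (9.5, 13) contributes a regular 16-gon of circumradius 5.5 (area = (16/2)·5.500²·sin(360°/16) = 92.61 mm²); Combining (union): the 2 present regions are separate (no shared area or edge), so areas and boundary lengths simply add and each stays a separate island — area = 103.13 mm². So its area = 103.13 mm². Layer 29 is larger (287.32 vs 103.13 mm²).

layer 29 (z = 7.25 mm)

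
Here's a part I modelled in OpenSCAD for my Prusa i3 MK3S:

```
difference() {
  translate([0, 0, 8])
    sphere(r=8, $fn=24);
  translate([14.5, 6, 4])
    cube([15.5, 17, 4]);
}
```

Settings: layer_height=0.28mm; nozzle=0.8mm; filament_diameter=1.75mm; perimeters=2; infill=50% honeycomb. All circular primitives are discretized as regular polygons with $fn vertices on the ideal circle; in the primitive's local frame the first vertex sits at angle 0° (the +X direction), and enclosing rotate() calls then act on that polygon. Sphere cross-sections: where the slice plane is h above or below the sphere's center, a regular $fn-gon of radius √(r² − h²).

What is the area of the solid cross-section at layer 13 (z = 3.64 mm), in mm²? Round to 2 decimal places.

At z = 3.64 mm: the sphere: section is a regular 24-gon, circumradius = √(r²−h²) = √(8²−4.36²) = 6.707 (area = (24/2)·6.707²·sin(360°/24) = 139.73 mm²); the cube at (14.5, 6) is not intersected at this z (z outside [4, 8]); Subtracting the remaining from the first: none of the subtracted shapes is present at this height, so the r=8 sphere is unchanged — area = 139.73 mm². Overall, the cross-section is a single solid region. Net area = 139.73 mm².

139.73 mm²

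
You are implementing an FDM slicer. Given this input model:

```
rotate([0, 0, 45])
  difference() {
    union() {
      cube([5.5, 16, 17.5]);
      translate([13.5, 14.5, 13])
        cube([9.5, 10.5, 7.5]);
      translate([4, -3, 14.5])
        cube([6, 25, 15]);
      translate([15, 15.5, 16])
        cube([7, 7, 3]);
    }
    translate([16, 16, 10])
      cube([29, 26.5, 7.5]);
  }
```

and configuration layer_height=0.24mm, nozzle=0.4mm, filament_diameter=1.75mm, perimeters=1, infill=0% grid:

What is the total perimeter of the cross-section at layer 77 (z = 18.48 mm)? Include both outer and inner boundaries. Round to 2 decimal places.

102.00 mm

At z = 18.48 mm: the cube does not reach this height (z outside [0, 17.5]); the cube at (13.5, 14.5) is present — its section is the full 9.5×10.5 rectangle (perimeter 40.00 mm); the cube at (4, -3) (footprint 6×25) is included at this height (perimeter 62.00 mm); the 7×7 cube at (15, 15.5) contributes its full rectangle (perimeter 28.00 mm); Combining (union): the regions partially overlap (shared area 49.00 mm²), so the edge portions inside another operand are dropped and the merged outline is re-measured after clipping — boundary = 102.00 mm; the cube at (16, 16) is absent (z outside [10, 17.5]); Taking the first minus the rest: none of the subtracted shapes is present at this height, so the result so far is unchanged — boundary = 102.00 mm; (rotated 45° about Z; rotation is an isometry so areas/perimeters/island counts are preserved). Overall, the cross-section has 2 separate islands. Total boundary length (outer) = 102.00 mm.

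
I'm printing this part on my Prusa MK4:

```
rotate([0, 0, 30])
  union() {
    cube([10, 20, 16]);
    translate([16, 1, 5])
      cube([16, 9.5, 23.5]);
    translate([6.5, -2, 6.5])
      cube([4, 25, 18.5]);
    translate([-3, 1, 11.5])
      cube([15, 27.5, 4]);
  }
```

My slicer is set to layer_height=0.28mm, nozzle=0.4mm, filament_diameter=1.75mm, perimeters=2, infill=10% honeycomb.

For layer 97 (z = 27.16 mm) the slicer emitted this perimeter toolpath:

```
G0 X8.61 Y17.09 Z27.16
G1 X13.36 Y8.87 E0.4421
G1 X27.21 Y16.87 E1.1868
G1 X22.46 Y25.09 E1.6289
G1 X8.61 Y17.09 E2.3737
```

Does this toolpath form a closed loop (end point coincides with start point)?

yes

Start point (G0): (8.61, 17.09). End point (last G1): the path returns to the start — closed.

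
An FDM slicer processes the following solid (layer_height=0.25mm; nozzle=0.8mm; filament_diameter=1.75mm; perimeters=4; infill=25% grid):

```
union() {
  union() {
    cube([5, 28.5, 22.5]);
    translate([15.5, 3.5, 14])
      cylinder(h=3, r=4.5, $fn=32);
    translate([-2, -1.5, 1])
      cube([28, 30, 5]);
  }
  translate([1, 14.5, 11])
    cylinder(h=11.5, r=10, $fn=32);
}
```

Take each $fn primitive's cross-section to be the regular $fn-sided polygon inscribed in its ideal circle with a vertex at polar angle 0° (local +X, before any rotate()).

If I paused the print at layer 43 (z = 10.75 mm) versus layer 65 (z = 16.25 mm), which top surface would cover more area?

layer 65 (z = 16.25 mm)

Layer 43 (z = 10.75): the cube (footprint 5×28.5) is included at this height (area 142.50 mm²); the cylinder at (15.5, 3.5) is absent (z outside [14, 17]); the cube at (-2, -1.5) does not reach this height (z outside [1, 6]); Combining (union): only the 5×28.5 cube is present, so the union is just that shape — area = 142.50 mm²; the cylinder at (1, 14.5) is absent (z outside [11, 22.5]); Merging all regions: only the result so far is present, so the union is just that shape — area = 142.50 mm². So its area = 142.50 mm². Layer 65 (z = 16.25): the 5×28.5 cube contributes its full rectangle (area 142.50 mm²); the cylinder at (15.5, 3.5): section is a regular 32-gon, circumradius r=4.5 (area = (32/2)·4.500²·sin(360°/32) = 63.21 mm²); the cube at (-2, -1.5) does not reach this height (z outside [1, 6]); Combining (union): the 2 present regions are separate (no shared area or edge), so areas and boundary lengths simply add and each stays a separate island — area = 205.71 mm²; the cylinder at (1, 14.5): section is a regular 32-gon, circumradius r=10 (area = (32/2)·10.000²·sin(360°/32) = 312.14 mm²); Taking the union: the regions partially overlap — summed areas 517.85 mm² minus the doubly-counted overlap 97.46 mm² gives 420.40 mm² — area = 420.40 mm². So its area = 420.40 mm². Layer 65 is larger (420.40 vs 142.50 mm²).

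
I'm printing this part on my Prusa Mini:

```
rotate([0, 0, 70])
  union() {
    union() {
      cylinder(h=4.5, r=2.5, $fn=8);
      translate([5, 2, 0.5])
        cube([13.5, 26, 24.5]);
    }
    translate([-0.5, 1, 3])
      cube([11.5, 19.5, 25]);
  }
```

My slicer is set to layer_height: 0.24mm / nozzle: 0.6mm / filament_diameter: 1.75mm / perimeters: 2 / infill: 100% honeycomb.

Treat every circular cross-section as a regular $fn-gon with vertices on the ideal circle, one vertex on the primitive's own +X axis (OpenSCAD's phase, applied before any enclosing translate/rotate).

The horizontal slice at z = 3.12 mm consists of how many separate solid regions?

1

At z = 3.12 mm: the r=2.5 cylinder contributes a regular 8-gon of circumradius 2.5; the 13.5×26 cube at (5, 2) contributes its full rectangle; Taking the union: the 2 present regions are separate (no shared area or edge), so areas and boundary lengths simply add and each stays a separate island — 2 connected regions; the cube at (-0.5, 1) (footprint 11.5×19.5) is included at this height; Merging all regions: the regions partially overlap (shared area 113.82 mm²), so overlapping operands fuse into one piece — 1 connected region; (rotated 70° about Z; rotation is an isometry so areas/perimeters/island counts are preserved). The result has 1 disconnected region.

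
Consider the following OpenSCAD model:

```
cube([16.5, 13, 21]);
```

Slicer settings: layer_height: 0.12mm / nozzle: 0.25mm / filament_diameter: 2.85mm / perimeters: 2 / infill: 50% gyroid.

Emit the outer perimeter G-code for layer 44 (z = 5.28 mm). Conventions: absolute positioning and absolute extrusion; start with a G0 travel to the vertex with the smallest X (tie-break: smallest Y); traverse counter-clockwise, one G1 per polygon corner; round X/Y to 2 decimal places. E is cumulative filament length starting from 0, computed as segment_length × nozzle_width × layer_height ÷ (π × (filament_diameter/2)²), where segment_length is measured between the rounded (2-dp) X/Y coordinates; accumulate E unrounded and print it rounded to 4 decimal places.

At z = 5.28 mm: the cube (footprint 16.5×13) is included at this height. The outline is a single polygon with 4 vertices. Extrusion per mm of travel: 0.25 × 0.12 / (π × 1.425²) = 0.004703. Accumulating E over each segment gives final E = 0.2775.

G0 X0.00 Y0.00 Z5.28
G1 X16.50 Y0.00 E0.0776
G1 X16.50 Y13.00 E0.1387
G1 X0.00 Y13.00 E0.2163
G1 X0.00 Y0.00 E0.2775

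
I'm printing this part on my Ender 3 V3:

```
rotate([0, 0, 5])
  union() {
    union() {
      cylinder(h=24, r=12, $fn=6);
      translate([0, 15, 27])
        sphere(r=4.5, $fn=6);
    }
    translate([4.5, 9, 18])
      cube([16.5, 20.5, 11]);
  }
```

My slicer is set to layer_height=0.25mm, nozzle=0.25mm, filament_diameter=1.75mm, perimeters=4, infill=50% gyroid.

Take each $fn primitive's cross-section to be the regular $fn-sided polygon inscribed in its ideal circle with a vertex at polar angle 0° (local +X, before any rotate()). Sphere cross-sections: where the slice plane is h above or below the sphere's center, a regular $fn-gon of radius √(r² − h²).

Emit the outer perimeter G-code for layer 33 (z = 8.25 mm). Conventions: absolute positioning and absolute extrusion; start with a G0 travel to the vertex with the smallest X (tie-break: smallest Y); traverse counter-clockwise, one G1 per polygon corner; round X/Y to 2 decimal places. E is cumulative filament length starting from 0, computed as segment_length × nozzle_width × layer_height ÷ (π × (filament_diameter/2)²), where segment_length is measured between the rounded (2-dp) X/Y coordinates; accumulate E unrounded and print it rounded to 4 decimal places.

At z = 8.25 mm: the r=12 cylinder contributes a regular 6-gon of circumradius 12; the sphere at (0, 15) is not intersected at this z (|z−center|=18.750 > r=4.5); Merging all regions: only the r=12 cylinder is present, so the union is just that shape — 1 connected region; the cube at (4.5, 9) is not intersected at this z (z outside [18, 29]); Taking the union: only that combined region is present, so the union is just that shape — 1 connected region; (rotated 5° about Z; rotation is an isometry so areas/perimeters/island counts are preserved). The outline is a single polygon with 6 vertices. Extrusion per mm of travel: 0.25 × 0.25 / (π × 0.875²) = 0.025984. Accumulating E over each segment gives final E = 1.8708.

G0 X-11.95 Y-1.05 Z8.25
G1 X-5.07 Y-10.88 E0.3118
G1 X6.88 Y-9.83 E0.6235
G1 X11.95 Y1.05 E0.9354
G1 X5.07 Y10.88 E1.2472
G1 X-6.88 Y9.83 E1.5589
G1 X-11.95 Y-1.05 E1.8708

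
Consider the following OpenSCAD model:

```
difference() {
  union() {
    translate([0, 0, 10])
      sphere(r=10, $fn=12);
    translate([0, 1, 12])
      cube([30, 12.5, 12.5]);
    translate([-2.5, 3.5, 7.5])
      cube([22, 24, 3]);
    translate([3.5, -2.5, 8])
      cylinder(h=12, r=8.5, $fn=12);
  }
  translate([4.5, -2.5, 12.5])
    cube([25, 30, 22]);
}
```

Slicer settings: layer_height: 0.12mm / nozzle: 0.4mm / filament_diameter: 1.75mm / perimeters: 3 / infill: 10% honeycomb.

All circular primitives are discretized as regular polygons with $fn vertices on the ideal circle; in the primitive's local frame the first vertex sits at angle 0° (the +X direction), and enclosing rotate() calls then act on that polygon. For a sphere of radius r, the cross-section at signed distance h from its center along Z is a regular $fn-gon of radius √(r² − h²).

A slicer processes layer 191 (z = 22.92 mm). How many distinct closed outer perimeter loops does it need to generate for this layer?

2

At z = 22.92 mm: the sphere does not reach this height (|z−center|=12.920 > r=10); the cube at (0, 1) is present — its section is the full 30×12.5 rectangle; the cube at (-2.5, 3.5) is absent (z outside [7.5, 10.5]); the cylinder at (3.5, -2.5) is not intersected at this z (z outside [8, 20]); Combining (union): only the 30×12.5 cube at (0, 1) is present, so the union is just that shape — 1 connected region; the 25×30 cube at (4.5, -2.5) contributes its full rectangle; Subtracting the remaining from the first: starting from that combined region, the 25×30 cube at (4.5, -2.5) partially overlaps it — only the 312.50 mm² overlap (of its 750.00 mm²) is removed, clipping the outline — 2 connected regions. The result has 2 disconnected regions.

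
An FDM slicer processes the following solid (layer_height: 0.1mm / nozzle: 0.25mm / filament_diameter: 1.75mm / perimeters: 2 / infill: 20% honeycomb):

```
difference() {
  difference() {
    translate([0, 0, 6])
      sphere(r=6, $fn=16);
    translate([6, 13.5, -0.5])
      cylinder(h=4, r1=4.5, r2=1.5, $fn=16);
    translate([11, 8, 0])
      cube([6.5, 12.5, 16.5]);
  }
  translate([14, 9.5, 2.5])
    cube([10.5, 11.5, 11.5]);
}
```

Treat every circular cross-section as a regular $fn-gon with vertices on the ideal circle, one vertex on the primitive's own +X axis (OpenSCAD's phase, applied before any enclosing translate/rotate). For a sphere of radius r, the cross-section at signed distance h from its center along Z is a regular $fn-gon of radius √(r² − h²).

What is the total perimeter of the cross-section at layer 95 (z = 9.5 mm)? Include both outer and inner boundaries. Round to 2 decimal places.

At z = 9.5 mm: the r=6 sphere contributes a regular 16-gon of circumradius √(6²−3.5²) = 4.873 (perimeter = 2·16·4.873·sin(180°/16) = 30.42 mm); the cone at (6, 13.5) is absent (z outside [-0.5, 3.5]); the cube at (11, 8) is present — its section is the full 6.5×12.5 rectangle (perimeter 38.00 mm); Taking the first minus the rest: starting from the r=6 sphere, the 6.5×12.5 cube at (11, 8) misses the remaining region (no effect) — boundary = 30.42 mm; the cube at (14, 9.5) is present — its section is the full 10.5×11.5 rectangle (perimeter 44.00 mm); Taking the first minus the rest: starting from that combined region, the 10.5×11.5 cube at (14, 9.5) misses the remaining region (no effect) — boundary = 30.42 mm. Overall, the cross-section is a single solid region. Total boundary length (outer) = 30.42 mm.

30.42 mm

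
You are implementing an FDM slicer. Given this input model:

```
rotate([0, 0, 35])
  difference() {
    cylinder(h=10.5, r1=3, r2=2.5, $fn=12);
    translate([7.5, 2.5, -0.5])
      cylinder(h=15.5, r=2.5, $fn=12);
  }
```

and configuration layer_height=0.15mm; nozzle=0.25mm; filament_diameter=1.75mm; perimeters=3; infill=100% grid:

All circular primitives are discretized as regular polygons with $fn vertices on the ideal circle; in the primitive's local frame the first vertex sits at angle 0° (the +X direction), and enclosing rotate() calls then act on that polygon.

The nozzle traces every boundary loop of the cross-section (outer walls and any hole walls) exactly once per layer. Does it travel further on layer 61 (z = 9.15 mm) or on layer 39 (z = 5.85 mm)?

Layer 61 (z = 9.15): the cone contributes a regular 12-gon of circumradius 2.564 (interpolated between r1=3 and r2=2.5 at t=0.871) (perimeter = 2·12·2.564·sin(180°/12) = 15.93 mm); the r=2.5 cylinder at (7.5, 2.5) contributes a regular 12-gon of circumradius 2.5 (perimeter = 2·12·2.500·sin(180°/12) = 15.53 mm); Taking the first minus the rest: starting from the cone, the r=2.5 cylinder at (7.5, 2.5) misses the remaining region (no effect) — boundary = 15.93 mm; (rotated 35° about Z; rotation is an isometry so areas/perimeters/island counts are preserved). So its perimeter = 15.93 mm. Layer 39 (z = 5.85): the cone: at t=0.557 of its height the radius interpolates to r₁+(r₂−r₁)t = 2.721, giving a regular 12-gon of that circumradius (perimeter = 2·12·2.721·sin(180°/12) = 16.90 mm); the r=2.5 cylinder at (7.5, 2.5) gives a regular 12-gon of circumradius 2.5 (constant along its height) (perimeter = 2·12·2.500·sin(180°/12) = 15.53 mm); After the difference (first − rest): starting from the cone, the r=2.5 cylinder at (7.5, 2.5) misses the remaining region (no effect) — boundary = 16.90 mm; (rotated 35° about Z; rotation is an isometry so areas/perimeters/island counts are preserved). So its perimeter = 16.90 mm. Layer 39 is larger (16.90 vs 15.93 mm).

layer 39 (z = 5.85 mm)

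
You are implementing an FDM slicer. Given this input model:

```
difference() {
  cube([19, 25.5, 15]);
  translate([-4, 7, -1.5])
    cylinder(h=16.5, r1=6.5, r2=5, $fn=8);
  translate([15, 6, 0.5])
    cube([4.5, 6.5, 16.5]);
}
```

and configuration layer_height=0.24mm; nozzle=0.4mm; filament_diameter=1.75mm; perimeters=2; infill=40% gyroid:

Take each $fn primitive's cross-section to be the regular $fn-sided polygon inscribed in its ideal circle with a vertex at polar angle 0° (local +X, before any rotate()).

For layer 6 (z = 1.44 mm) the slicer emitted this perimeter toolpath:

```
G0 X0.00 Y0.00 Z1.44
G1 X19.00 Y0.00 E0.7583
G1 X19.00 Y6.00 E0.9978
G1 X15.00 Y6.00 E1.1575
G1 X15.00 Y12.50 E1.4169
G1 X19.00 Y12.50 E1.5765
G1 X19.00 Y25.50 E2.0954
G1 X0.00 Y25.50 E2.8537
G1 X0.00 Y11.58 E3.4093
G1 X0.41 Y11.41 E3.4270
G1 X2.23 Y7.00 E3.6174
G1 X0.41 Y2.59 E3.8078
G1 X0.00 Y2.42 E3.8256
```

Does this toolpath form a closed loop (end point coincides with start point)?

no

Start point (G0): (0.00, 0.00). End point (last G1): the path does not return to the start — open.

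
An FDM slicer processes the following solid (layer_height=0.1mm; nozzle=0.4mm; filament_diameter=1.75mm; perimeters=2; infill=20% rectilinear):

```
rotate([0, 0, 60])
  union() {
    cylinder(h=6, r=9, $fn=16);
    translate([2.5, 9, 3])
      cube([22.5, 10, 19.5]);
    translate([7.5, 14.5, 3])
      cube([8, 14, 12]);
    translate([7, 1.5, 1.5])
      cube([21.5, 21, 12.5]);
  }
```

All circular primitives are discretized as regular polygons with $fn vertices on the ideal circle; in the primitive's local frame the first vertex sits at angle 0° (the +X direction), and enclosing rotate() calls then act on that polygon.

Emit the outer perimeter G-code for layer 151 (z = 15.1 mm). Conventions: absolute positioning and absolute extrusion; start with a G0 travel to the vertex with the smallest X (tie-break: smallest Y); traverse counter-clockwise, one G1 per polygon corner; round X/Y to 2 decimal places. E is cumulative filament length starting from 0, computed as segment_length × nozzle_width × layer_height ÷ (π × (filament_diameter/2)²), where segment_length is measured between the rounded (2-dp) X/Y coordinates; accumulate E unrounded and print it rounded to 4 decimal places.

G0 X-15.20 Y11.67 Z15.10
G1 X-6.54 Y6.67 E0.1663
G1 X4.71 Y26.15 E0.5404
G1 X-3.95 Y31.15 E0.7067
G1 X-15.20 Y11.67 E1.0808

At z = 15.1 mm: the cylinder does not reach this height (z outside [0, 6]); the 22.5×10 cube at (2.5, 9) contributes its full rectangle; the cube at (7.5, 14.5) does not reach this height (z outside [3, 15]); the cube at (7, 1.5) is not intersected at this z (z outside [1.5, 14]); Combining (union): only the 22.5×10 cube at (2.5, 9) is present, so the union is just that shape — 1 connected region; (whole slice rotated 60° about Z — lengths, areas and connectivity unchanged). The outline is a single polygon with 4 vertices. Extrusion per mm of travel: 0.4 × 0.1 / (π × 0.875²) = 0.016630. Accumulating E over each segment gives final E = 1.0808.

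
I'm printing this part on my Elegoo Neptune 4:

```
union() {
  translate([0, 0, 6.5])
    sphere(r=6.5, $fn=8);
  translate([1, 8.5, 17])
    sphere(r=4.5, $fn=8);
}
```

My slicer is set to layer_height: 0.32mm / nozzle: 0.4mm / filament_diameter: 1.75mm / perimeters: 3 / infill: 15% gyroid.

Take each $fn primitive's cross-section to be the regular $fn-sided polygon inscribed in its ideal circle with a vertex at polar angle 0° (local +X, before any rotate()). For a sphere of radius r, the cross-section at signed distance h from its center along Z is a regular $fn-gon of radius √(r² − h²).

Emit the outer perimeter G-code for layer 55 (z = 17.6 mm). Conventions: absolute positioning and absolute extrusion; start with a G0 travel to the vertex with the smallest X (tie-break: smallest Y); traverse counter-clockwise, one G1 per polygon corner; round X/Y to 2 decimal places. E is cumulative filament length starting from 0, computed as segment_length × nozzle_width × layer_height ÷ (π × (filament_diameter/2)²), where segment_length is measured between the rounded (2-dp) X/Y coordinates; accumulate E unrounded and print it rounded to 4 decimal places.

G0 X-3.46 Y8.50 Z17.60
G1 X-2.15 Y5.35 E0.1815
G1 X1.00 Y4.04 E0.3631
G1 X4.15 Y5.35 E0.5446
G1 X5.46 Y8.50 E0.7262
G1 X4.15 Y11.65 E0.9077
G1 X1.00 Y12.96 E1.0893
G1 X-2.15 Y11.65 E1.2708
G1 X-3.46 Y8.50 E1.4524

At z = 17.6 mm: the sphere is not intersected at this z (|z−center|=11.100 > r=6.5); the sphere at (1, 8.5): section is a regular 8-gon, circumradius = √(r²−h²) = √(4.5²−0.6²) = 4.460; Taking the union: only the r=4.5 sphere at (1, 8.5) is present, so the union is just that shape — 1 connected region. The outline is a single polygon with 8 vertices. Extrusion per mm of travel: 0.4 × 0.32 / (π × 0.875²) = 0.053216. Accumulating E over each segment gives final E = 1.4524.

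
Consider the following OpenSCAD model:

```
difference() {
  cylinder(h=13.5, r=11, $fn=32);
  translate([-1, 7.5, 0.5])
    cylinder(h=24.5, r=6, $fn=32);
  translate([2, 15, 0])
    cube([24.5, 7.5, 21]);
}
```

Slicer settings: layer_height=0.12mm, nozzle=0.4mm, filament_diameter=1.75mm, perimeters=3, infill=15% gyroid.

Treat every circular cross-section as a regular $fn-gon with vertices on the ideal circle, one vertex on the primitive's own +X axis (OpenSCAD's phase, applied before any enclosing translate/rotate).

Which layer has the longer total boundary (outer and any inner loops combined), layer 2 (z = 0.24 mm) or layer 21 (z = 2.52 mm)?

Layer 2 (z = 0.24): the r=11 cylinder contributes a regular 32-gon of circumradius 11 (perimeter = 2·32·11.000·sin(180°/32) = 69.00 mm); the cylinder at (-1, 7.5) does not reach this height (z outside [0.5, 25]); the cube at (2, 15) is present — its section is the full 24.5×7.5 rectangle (perimeter 64.00 mm); After the difference (first − rest): starting from the r=11 cylinder, the 24.5×7.5 cube at (2, 15) misses the remaining region (no effect) — boundary = 69.00 mm. So its perimeter = 69.00 mm. Layer 21 (z = 2.52): the cylinder: section is a regular 32-gon, circumradius r=11 (perimeter = 2·32·11.000·sin(180°/32) = 69.00 mm); the cylinder at (-1, 7.5): section is a regular 32-gon, circumradius r=6 (perimeter = 2·32·6.000·sin(180°/32) = 37.64 mm); the 24.5×7.5 cube at (2, 15) contributes its full rectangle (perimeter 64.00 mm); Taking the first minus the rest: starting from the r=11 cylinder, the r=6 cylinder at (-1, 7.5) partially overlaps it — only the 89.73 mm² overlap (of its 112.37 mm²) is removed, clipping the outline; the 24.5×7.5 cube at (2, 15) misses the remaining region (no effect) — boundary = 79.45 mm. So its perimeter = 79.45 mm. Layer 21 is larger (79.45 vs 69.00 mm).

layer 21 (z = 2.52 mm)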